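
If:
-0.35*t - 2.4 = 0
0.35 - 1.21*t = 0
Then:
No Solution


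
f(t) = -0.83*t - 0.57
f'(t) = -0.830000000000000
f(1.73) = -2.01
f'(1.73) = -0.83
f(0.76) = -1.20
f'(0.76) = -0.83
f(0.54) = -1.02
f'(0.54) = -0.83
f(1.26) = -1.62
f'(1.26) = -0.83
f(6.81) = -6.22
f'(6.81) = -0.83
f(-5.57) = 4.05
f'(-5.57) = -0.83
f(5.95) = -5.51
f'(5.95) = -0.83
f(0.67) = -1.13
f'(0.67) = -0.83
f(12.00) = -10.53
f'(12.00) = -0.83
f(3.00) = -3.06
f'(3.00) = -0.83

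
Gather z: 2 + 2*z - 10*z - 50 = -8*z - 48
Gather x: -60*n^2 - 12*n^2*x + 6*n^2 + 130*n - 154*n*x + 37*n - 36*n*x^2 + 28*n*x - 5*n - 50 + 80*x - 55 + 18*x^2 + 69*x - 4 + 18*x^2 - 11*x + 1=-54*n^2 + 162*n + x^2*(36 - 36*n) + x*(-12*n^2 - 126*n + 138) - 108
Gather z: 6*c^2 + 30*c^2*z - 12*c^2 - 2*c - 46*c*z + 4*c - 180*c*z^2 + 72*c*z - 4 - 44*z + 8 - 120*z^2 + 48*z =-6*c^2 + 2*c + z^2*(-180*c - 120) + z*(30*c^2 + 26*c + 4) + 4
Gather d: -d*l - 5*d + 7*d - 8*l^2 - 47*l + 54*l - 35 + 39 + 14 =d*(2 - l) - 8*l^2 + 7*l + 18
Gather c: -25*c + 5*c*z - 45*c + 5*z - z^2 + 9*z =c*(5*z - 70) - z^2 + 14*z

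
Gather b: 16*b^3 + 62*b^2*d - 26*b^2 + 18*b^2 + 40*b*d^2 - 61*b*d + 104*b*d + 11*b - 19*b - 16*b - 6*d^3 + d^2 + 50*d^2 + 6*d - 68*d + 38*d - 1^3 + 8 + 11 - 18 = 16*b^3 + b^2*(62*d - 8) + b*(40*d^2 + 43*d - 24) - 6*d^3 + 51*d^2 - 24*d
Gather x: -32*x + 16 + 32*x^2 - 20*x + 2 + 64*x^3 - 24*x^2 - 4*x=64*x^3 + 8*x^2 - 56*x + 18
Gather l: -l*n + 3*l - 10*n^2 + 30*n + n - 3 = l*(3 - n) - 10*n^2 + 31*n - 3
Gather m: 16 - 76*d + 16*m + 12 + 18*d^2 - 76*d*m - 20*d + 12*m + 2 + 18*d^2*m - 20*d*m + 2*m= 18*d^2 - 96*d + m*(18*d^2 - 96*d + 30) + 30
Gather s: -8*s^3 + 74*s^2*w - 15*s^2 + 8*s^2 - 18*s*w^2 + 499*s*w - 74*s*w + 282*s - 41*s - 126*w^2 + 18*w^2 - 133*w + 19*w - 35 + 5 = -8*s^3 + s^2*(74*w - 7) + s*(-18*w^2 + 425*w + 241) - 108*w^2 - 114*w - 30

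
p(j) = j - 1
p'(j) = 1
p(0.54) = -0.46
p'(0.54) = 1.00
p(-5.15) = -6.15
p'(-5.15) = 1.00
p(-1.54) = -2.54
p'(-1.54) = 1.00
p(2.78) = 1.78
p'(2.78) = 1.00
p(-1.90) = -2.90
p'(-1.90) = 1.00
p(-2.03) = -3.03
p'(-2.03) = 1.00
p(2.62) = 1.62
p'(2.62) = 1.00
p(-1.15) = -2.15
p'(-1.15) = 1.00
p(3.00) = 2.00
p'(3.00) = 1.00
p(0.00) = -1.00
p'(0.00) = 1.00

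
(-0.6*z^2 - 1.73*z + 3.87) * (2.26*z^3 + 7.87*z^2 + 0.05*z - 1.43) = -1.356*z^5 - 8.6318*z^4 - 4.8989*z^3 + 31.2284*z^2 + 2.6674*z - 5.5341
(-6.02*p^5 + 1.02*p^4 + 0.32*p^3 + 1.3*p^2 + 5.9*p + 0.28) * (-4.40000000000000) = 26.488*p^5 - 4.488*p^4 - 1.408*p^3 - 5.72*p^2 - 25.96*p - 1.232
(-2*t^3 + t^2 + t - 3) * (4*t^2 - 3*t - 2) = -8*t^5 + 10*t^4 + 5*t^3 - 17*t^2 + 7*t + 6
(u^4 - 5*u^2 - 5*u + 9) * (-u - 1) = -u^5 - u^4 + 5*u^3 + 10*u^2 - 4*u - 9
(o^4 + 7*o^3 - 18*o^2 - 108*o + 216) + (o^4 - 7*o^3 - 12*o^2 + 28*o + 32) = 2*o^4 - 30*o^2 - 80*o + 248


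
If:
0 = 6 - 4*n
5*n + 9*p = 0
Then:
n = 3/2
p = -5/6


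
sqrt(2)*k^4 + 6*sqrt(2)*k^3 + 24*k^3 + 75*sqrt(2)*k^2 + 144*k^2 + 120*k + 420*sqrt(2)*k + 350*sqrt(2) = (k + 5)*(k + 5*sqrt(2))*(k + 7*sqrt(2))*(sqrt(2)*k + sqrt(2))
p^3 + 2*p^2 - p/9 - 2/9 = (p - 1/3)*(p + 1/3)*(p + 2)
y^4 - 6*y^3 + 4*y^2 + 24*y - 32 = (y - 4)*(y - 2)^2*(y + 2)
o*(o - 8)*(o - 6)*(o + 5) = o^4 - 9*o^3 - 22*o^2 + 240*o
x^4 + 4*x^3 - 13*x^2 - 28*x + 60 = (x - 2)^2*(x + 3)*(x + 5)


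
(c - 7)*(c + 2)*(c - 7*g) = c^3 - 7*c^2*g - 5*c^2 + 35*c*g - 14*c + 98*g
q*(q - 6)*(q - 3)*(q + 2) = q^4 - 7*q^3 + 36*q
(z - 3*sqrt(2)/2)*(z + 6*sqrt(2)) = z^2 + 9*sqrt(2)*z/2 - 18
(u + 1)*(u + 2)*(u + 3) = u^3 + 6*u^2 + 11*u + 6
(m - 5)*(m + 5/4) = m^2 - 15*m/4 - 25/4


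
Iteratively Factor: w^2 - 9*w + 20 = (w - 5)*(w - 4)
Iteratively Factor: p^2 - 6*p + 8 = (p - 4)*(p - 2)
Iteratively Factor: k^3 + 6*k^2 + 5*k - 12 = (k + 4)*(k^2 + 2*k - 3) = (k + 3)*(k + 4)*(k - 1)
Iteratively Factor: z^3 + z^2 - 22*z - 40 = (z + 2)*(z^2 - z - 20) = (z - 5)*(z + 2)*(z + 4)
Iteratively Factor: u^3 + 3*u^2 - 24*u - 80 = (u + 4)*(u^2 - u - 20) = (u + 4)^2*(u - 5)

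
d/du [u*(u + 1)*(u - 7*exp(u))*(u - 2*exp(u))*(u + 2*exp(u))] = -7*u^4*exp(u) + 5*u^4 - 8*u^3*exp(2*u) - 35*u^3*exp(u) + 4*u^3 + 84*u^2*exp(3*u) - 20*u^2*exp(2*u) - 21*u^2*exp(u) + 140*u*exp(3*u) - 8*u*exp(2*u) + 28*exp(3*u)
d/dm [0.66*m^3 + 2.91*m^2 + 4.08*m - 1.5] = 1.98*m^2 + 5.82*m + 4.08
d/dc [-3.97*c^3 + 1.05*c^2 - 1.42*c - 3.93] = -11.91*c^2 + 2.1*c - 1.42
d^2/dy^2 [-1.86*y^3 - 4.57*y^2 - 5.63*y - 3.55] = -11.16*y - 9.14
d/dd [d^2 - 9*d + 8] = 2*d - 9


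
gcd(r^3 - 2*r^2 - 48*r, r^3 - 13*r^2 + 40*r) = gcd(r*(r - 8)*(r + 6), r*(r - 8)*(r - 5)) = r^2 - 8*r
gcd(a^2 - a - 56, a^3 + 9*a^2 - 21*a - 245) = a + 7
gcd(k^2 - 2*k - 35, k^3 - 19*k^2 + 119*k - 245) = k - 7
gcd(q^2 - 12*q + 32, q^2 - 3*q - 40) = q - 8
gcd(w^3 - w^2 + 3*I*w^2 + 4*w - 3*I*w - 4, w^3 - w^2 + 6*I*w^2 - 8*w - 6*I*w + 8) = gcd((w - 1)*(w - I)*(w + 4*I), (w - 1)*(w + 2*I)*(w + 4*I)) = w^2 + w*(-1 + 4*I) - 4*I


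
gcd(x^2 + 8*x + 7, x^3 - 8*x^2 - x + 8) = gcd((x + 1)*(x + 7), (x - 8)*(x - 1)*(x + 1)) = x + 1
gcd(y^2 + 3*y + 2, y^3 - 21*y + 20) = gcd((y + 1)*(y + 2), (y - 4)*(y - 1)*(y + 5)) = 1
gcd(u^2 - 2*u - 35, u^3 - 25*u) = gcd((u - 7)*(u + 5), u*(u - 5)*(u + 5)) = u + 5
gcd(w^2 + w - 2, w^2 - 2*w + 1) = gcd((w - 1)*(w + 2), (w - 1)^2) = w - 1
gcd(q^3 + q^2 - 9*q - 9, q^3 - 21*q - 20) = q + 1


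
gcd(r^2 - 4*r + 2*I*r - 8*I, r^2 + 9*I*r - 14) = r + 2*I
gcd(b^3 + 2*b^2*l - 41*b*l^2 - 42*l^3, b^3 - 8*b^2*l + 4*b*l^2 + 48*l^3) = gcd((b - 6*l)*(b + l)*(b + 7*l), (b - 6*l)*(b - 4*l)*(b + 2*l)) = b - 6*l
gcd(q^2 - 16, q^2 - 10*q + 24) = q - 4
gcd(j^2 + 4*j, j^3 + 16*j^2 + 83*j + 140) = j + 4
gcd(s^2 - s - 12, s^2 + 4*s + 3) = s + 3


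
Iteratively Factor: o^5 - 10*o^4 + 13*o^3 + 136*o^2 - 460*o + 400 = (o - 2)*(o^4 - 8*o^3 - 3*o^2 + 130*o - 200) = (o - 2)^2*(o^3 - 6*o^2 - 15*o + 100) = (o - 5)*(o - 2)^2*(o^2 - o - 20) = (o - 5)^2*(o - 2)^2*(o + 4)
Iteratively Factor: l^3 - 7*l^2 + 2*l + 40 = (l + 2)*(l^2 - 9*l + 20) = (l - 4)*(l + 2)*(l - 5)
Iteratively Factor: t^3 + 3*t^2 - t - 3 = (t + 3)*(t^2 - 1) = (t + 1)*(t + 3)*(t - 1)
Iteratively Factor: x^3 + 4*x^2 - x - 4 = (x + 1)*(x^2 + 3*x - 4) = (x - 1)*(x + 1)*(x + 4)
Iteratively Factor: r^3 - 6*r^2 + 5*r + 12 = (r + 1)*(r^2 - 7*r + 12) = (r - 4)*(r + 1)*(r - 3)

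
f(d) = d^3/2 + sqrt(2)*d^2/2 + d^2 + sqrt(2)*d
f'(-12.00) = 176.44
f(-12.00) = -635.15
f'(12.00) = 258.38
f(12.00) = 1126.79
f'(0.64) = 4.21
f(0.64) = 1.74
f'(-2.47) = 2.13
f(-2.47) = -0.61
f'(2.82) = 22.97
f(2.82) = 28.78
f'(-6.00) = 34.93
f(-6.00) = -55.03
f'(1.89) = 13.23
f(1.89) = 12.15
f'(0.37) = 2.88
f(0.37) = 0.78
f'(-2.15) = 1.01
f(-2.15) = -0.12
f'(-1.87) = 0.27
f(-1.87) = 0.06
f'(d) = 3*d^2/2 + sqrt(2)*d + 2*d + sqrt(2)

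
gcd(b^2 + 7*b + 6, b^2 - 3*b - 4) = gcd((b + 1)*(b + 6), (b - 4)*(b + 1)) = b + 1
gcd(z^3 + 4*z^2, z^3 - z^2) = z^2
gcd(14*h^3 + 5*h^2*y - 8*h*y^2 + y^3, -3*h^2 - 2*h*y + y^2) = h + y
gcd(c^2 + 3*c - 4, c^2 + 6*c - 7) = c - 1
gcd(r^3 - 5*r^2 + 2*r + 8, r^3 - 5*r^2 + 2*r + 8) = r^3 - 5*r^2 + 2*r + 8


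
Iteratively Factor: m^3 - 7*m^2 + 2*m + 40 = (m - 5)*(m^2 - 2*m - 8) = (m - 5)*(m + 2)*(m - 4)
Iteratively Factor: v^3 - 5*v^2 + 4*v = (v - 1)*(v^2 - 4*v) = v*(v - 1)*(v - 4)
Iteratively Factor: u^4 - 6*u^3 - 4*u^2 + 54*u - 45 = (u - 1)*(u^3 - 5*u^2 - 9*u + 45) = (u - 3)*(u - 1)*(u^2 - 2*u - 15) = (u - 3)*(u - 1)*(u + 3)*(u - 5)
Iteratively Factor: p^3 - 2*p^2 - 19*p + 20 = (p - 5)*(p^2 + 3*p - 4) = (p - 5)*(p + 4)*(p - 1)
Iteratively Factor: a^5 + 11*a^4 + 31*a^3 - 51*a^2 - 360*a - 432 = (a + 4)*(a^4 + 7*a^3 + 3*a^2 - 63*a - 108) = (a + 3)*(a + 4)*(a^3 + 4*a^2 - 9*a - 36) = (a - 3)*(a + 3)*(a + 4)*(a^2 + 7*a + 12) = (a - 3)*(a + 3)*(a + 4)^2*(a + 3)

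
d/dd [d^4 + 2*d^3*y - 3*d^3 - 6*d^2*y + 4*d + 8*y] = 4*d^3 + 6*d^2*y - 9*d^2 - 12*d*y + 4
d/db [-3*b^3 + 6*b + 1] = 6 - 9*b^2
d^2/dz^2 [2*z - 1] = 0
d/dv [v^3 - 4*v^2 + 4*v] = 3*v^2 - 8*v + 4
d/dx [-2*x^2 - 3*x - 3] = -4*x - 3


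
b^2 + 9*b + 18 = (b + 3)*(b + 6)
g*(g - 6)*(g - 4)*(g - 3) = g^4 - 13*g^3 + 54*g^2 - 72*g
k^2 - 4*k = k*(k - 4)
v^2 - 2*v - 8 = (v - 4)*(v + 2)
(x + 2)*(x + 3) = x^2 + 5*x + 6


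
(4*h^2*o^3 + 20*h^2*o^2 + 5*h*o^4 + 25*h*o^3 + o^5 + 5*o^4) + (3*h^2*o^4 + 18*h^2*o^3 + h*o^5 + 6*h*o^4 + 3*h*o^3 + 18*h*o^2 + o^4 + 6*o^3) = 3*h^2*o^4 + 22*h^2*o^3 + 20*h^2*o^2 + h*o^5 + 11*h*o^4 + 28*h*o^3 + 18*h*o^2 + o^5 + 6*o^4 + 6*o^3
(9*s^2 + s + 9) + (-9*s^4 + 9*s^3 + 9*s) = -9*s^4 + 9*s^3 + 9*s^2 + 10*s + 9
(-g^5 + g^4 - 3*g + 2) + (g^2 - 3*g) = -g^5 + g^4 + g^2 - 6*g + 2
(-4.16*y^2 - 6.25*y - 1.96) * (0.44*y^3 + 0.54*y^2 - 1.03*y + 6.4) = -1.8304*y^5 - 4.9964*y^4 + 0.0474000000000006*y^3 - 21.2449*y^2 - 37.9812*y - 12.544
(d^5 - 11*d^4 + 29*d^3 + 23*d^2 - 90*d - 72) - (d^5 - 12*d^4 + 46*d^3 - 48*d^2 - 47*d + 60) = d^4 - 17*d^3 + 71*d^2 - 43*d - 132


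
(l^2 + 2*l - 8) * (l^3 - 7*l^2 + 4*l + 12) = l^5 - 5*l^4 - 18*l^3 + 76*l^2 - 8*l - 96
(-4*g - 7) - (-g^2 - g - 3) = g^2 - 3*g - 4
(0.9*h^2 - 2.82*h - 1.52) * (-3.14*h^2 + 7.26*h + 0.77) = -2.826*h^4 + 15.3888*h^3 - 15.0074*h^2 - 13.2066*h - 1.1704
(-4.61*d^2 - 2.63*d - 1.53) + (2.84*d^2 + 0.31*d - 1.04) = -1.77*d^2 - 2.32*d - 2.57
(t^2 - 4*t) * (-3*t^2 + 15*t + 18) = -3*t^4 + 27*t^3 - 42*t^2 - 72*t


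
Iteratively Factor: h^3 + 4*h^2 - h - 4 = (h - 1)*(h^2 + 5*h + 4) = (h - 1)*(h + 1)*(h + 4)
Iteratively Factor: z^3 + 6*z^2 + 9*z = (z + 3)*(z^2 + 3*z) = (z + 3)^2*(z)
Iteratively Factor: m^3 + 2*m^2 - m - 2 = (m - 1)*(m^2 + 3*m + 2) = (m - 1)*(m + 1)*(m + 2)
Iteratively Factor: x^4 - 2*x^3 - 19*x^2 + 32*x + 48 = (x - 3)*(x^3 + x^2 - 16*x - 16) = (x - 3)*(x + 1)*(x^2 - 16) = (x - 3)*(x + 1)*(x + 4)*(x - 4)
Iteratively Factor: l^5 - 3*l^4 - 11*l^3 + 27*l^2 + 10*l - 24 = (l + 3)*(l^4 - 6*l^3 + 7*l^2 + 6*l - 8) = (l - 4)*(l + 3)*(l^3 - 2*l^2 - l + 2) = (l - 4)*(l + 1)*(l + 3)*(l^2 - 3*l + 2) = (l - 4)*(l - 2)*(l + 1)*(l + 3)*(l - 1)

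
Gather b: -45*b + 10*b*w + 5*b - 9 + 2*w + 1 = b*(10*w - 40) + 2*w - 8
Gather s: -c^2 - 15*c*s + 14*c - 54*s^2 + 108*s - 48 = -c^2 + 14*c - 54*s^2 + s*(108 - 15*c) - 48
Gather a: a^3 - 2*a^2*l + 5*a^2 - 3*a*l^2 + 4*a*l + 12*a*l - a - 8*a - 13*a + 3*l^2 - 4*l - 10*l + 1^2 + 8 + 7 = a^3 + a^2*(5 - 2*l) + a*(-3*l^2 + 16*l - 22) + 3*l^2 - 14*l + 16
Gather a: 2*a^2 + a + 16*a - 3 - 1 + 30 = 2*a^2 + 17*a + 26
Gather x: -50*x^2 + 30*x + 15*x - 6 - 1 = -50*x^2 + 45*x - 7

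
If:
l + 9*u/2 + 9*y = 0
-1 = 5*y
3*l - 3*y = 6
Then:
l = 9/5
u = 0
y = -1/5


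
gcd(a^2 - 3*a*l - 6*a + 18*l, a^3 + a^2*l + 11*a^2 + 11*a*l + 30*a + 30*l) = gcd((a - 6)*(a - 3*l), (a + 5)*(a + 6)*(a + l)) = 1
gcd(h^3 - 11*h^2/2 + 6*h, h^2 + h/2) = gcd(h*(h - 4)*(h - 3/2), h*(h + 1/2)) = h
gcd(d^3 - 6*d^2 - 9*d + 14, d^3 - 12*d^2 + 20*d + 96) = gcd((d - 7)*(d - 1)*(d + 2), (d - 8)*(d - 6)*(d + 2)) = d + 2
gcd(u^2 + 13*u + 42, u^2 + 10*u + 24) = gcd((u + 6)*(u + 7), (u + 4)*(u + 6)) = u + 6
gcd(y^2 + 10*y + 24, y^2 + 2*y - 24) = y + 6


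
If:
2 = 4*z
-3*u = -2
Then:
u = 2/3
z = 1/2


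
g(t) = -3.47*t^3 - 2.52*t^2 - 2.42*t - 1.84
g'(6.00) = -407.42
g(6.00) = -856.60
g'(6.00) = -407.42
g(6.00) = -856.60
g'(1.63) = -38.29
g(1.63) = -27.51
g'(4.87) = -273.86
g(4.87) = -474.18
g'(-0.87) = -5.91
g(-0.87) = 0.64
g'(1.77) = -43.95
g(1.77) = -33.26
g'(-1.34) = -14.36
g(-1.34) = 5.23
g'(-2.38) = -49.39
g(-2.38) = 36.43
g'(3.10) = -118.08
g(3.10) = -136.93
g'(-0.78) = -4.82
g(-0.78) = 0.16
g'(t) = -10.41*t^2 - 5.04*t - 2.42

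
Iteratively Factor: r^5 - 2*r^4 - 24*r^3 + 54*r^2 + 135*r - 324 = (r - 3)*(r^4 + r^3 - 21*r^2 - 9*r + 108) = (r - 3)^2*(r^3 + 4*r^2 - 9*r - 36) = (r - 3)^2*(r + 3)*(r^2 + r - 12) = (r - 3)^2*(r + 3)*(r + 4)*(r - 3)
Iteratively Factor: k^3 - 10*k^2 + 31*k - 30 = (k - 3)*(k^2 - 7*k + 10) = (k - 3)*(k - 2)*(k - 5)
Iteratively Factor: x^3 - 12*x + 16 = (x - 2)*(x^2 + 2*x - 8) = (x - 2)*(x + 4)*(x - 2)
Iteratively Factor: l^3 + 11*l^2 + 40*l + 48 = (l + 3)*(l^2 + 8*l + 16) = (l + 3)*(l + 4)*(l + 4)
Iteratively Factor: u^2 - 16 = (u - 4)*(u + 4)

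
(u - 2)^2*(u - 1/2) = u^3 - 9*u^2/2 + 6*u - 2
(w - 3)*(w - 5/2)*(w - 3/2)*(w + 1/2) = w^4 - 13*w^3/2 + 49*w^2/4 - 27*w/8 - 45/8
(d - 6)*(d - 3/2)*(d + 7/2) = d^3 - 4*d^2 - 69*d/4 + 63/2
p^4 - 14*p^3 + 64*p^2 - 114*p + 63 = (p - 7)*(p - 3)^2*(p - 1)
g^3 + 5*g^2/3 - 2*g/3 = g*(g - 1/3)*(g + 2)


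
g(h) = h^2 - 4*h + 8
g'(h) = 2*h - 4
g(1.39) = 4.37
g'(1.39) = -1.22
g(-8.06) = 105.20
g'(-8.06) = -20.12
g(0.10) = 7.61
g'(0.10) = -3.80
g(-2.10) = 20.81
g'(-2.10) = -8.20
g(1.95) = 4.00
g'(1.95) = -0.10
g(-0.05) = 8.20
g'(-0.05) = -4.10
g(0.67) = 5.77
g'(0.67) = -2.66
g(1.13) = 4.76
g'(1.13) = -1.74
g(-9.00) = 125.00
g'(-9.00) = -22.00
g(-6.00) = 68.00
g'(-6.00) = -16.00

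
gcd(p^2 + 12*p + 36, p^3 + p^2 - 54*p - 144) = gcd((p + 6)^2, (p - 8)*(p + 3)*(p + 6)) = p + 6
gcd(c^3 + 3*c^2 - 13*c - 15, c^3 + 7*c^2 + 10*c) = c + 5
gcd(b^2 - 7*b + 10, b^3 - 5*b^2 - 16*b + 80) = b - 5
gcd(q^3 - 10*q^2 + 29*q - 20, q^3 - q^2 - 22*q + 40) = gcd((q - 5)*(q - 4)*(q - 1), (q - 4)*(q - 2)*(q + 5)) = q - 4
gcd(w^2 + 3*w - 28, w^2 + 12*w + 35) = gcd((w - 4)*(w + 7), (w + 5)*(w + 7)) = w + 7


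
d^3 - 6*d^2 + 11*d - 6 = (d - 3)*(d - 2)*(d - 1)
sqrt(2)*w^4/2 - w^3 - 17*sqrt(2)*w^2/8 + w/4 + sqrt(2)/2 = (w - 1/2)*(w + 1/2)*(w - 2*sqrt(2))*(sqrt(2)*w/2 + 1)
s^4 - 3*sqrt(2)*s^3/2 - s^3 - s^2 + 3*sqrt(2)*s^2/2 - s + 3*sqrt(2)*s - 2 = (s - 2)*(s + 1)*(s - sqrt(2))*(s - sqrt(2)/2)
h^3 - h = h*(h - 1)*(h + 1)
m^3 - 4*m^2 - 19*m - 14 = (m - 7)*(m + 1)*(m + 2)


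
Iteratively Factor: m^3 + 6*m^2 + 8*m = (m)*(m^2 + 6*m + 8) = m*(m + 2)*(m + 4)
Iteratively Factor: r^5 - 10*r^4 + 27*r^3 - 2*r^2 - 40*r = (r + 1)*(r^4 - 11*r^3 + 38*r^2 - 40*r) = (r - 4)*(r + 1)*(r^3 - 7*r^2 + 10*r) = (r - 5)*(r - 4)*(r + 1)*(r^2 - 2*r) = (r - 5)*(r - 4)*(r - 2)*(r + 1)*(r)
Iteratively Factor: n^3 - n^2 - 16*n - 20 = (n - 5)*(n^2 + 4*n + 4) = (n - 5)*(n + 2)*(n + 2)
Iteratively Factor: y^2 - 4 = (y + 2)*(y - 2)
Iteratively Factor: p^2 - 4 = (p - 2)*(p + 2)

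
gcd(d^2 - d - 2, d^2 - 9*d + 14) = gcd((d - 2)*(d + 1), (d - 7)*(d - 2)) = d - 2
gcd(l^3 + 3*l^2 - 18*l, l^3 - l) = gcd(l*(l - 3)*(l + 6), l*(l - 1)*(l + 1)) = l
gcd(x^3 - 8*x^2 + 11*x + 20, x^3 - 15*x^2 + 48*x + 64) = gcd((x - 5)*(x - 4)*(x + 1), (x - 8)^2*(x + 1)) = x + 1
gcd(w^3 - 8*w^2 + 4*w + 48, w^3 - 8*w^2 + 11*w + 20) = w - 4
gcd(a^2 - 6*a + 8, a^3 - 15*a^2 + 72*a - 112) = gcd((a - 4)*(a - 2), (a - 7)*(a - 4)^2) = a - 4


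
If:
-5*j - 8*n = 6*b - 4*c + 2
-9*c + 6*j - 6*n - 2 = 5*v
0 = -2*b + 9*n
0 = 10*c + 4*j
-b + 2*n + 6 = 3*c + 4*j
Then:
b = -2034/815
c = -172/163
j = 430/163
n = -452/815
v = 21722/4075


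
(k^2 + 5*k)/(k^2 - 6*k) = (k + 5)/(k - 6)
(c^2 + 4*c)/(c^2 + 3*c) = (c + 4)/(c + 3)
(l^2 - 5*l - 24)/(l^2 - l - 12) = (l - 8)/(l - 4)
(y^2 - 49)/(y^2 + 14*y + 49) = (y - 7)/(y + 7)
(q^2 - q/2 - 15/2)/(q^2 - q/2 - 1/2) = (-2*q^2 + q + 15)/(-2*q^2 + q + 1)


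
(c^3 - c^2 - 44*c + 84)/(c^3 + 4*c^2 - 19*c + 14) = (c - 6)/(c - 1)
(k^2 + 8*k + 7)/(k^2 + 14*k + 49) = (k + 1)/(k + 7)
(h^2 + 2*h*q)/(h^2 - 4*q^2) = h/(h - 2*q)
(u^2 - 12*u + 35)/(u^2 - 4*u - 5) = (u - 7)/(u + 1)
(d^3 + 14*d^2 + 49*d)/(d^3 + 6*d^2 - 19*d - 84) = d*(d + 7)/(d^2 - d - 12)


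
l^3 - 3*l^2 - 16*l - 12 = (l - 6)*(l + 1)*(l + 2)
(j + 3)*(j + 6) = j^2 + 9*j + 18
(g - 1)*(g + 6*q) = g^2 + 6*g*q - g - 6*q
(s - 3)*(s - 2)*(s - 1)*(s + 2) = s^4 - 4*s^3 - s^2 + 16*s - 12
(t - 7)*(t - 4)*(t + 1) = t^3 - 10*t^2 + 17*t + 28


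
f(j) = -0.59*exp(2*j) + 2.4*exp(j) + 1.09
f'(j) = -1.18*exp(2*j) + 2.4*exp(j)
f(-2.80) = 1.23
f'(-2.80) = 0.14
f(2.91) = -153.67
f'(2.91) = -353.57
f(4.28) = -2904.55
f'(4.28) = -5984.67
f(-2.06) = 1.39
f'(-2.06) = 0.29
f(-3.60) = 1.16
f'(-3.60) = 0.06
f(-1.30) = 1.70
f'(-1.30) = 0.57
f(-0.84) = 2.02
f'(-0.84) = 0.82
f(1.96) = -11.61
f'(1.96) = -42.43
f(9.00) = -38719933.30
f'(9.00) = -77459316.18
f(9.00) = -38719933.30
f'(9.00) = -77459316.18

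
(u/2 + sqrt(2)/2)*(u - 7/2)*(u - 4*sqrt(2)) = u^3/2 - 3*sqrt(2)*u^2/2 - 7*u^2/4 - 4*u + 21*sqrt(2)*u/4 + 14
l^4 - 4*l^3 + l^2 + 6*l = l*(l - 3)*(l - 2)*(l + 1)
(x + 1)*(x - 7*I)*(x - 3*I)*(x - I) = x^4 + x^3 - 11*I*x^3 - 31*x^2 - 11*I*x^2 - 31*x + 21*I*x + 21*I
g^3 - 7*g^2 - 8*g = g*(g - 8)*(g + 1)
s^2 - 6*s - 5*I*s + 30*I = (s - 6)*(s - 5*I)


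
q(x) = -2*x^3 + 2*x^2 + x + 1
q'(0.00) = 1.00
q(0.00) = 1.00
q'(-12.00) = -911.00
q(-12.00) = 3733.00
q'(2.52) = -27.02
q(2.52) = -15.79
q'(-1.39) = -16.15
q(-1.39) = 8.85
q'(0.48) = 1.54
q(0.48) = 1.72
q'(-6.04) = -242.05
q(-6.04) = 508.62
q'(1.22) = -3.05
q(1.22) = 1.57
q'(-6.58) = -285.10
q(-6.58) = 650.79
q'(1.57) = -7.51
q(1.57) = -0.24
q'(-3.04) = -66.61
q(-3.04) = 72.63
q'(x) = -6*x^2 + 4*x + 1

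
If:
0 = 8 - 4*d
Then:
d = 2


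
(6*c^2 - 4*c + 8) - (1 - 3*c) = 6*c^2 - c + 7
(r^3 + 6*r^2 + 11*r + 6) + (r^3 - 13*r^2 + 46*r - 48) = 2*r^3 - 7*r^2 + 57*r - 42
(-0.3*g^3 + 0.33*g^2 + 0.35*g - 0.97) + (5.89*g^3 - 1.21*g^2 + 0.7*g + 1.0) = 5.59*g^3 - 0.88*g^2 + 1.05*g + 0.03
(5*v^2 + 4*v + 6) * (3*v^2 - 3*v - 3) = 15*v^4 - 3*v^3 - 9*v^2 - 30*v - 18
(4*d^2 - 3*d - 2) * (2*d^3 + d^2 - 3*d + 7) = 8*d^5 - 2*d^4 - 19*d^3 + 35*d^2 - 15*d - 14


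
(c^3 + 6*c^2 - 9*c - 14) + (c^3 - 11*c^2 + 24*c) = 2*c^3 - 5*c^2 + 15*c - 14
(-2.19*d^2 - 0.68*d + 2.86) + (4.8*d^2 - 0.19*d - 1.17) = 2.61*d^2 - 0.87*d + 1.69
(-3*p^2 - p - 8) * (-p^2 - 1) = 3*p^4 + p^3 + 11*p^2 + p + 8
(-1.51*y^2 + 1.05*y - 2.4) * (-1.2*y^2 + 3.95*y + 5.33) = 1.812*y^4 - 7.2245*y^3 - 1.0208*y^2 - 3.8835*y - 12.792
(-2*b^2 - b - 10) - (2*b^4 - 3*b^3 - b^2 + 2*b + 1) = -2*b^4 + 3*b^3 - b^2 - 3*b - 11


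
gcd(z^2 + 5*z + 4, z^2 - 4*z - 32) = z + 4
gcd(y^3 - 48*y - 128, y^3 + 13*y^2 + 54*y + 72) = y + 4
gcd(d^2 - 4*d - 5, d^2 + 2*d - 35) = d - 5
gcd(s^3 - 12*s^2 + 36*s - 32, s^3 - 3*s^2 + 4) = s^2 - 4*s + 4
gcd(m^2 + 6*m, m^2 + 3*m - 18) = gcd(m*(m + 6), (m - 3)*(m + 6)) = m + 6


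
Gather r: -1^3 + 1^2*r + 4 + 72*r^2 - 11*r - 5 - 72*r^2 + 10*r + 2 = 0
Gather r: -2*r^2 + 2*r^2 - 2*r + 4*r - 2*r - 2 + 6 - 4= 0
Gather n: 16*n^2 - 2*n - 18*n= 16*n^2 - 20*n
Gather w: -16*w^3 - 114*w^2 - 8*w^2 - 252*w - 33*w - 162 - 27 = -16*w^3 - 122*w^2 - 285*w - 189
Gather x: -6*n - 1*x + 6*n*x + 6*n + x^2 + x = 6*n*x + x^2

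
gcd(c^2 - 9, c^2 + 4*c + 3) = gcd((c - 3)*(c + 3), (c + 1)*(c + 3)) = c + 3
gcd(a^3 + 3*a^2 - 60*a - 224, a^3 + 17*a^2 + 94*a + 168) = a^2 + 11*a + 28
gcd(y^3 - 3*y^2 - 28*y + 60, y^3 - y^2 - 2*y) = y - 2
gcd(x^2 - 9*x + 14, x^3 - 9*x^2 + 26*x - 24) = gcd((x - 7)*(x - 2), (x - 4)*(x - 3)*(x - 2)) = x - 2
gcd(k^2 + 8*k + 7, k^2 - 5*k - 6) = k + 1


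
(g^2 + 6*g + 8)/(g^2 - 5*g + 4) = (g^2 + 6*g + 8)/(g^2 - 5*g + 4)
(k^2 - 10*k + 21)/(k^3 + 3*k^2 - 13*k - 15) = (k - 7)/(k^2 + 6*k + 5)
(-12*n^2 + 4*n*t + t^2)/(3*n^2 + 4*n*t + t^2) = (-12*n^2 + 4*n*t + t^2)/(3*n^2 + 4*n*t + t^2)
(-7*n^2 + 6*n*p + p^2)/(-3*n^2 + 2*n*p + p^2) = (7*n + p)/(3*n + p)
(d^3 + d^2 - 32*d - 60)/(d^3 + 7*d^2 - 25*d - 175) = (d^2 - 4*d - 12)/(d^2 + 2*d - 35)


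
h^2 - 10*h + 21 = (h - 7)*(h - 3)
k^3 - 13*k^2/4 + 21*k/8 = k*(k - 7/4)*(k - 3/2)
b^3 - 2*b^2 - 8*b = b*(b - 4)*(b + 2)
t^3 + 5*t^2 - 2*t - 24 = (t - 2)*(t + 3)*(t + 4)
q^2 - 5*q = q*(q - 5)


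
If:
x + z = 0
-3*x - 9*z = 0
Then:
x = 0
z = 0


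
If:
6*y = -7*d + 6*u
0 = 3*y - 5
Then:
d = 6*u/7 - 10/7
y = 5/3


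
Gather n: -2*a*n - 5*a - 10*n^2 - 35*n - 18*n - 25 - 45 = -5*a - 10*n^2 + n*(-2*a - 53) - 70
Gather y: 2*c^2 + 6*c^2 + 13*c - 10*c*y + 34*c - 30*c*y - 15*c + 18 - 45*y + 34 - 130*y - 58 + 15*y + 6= 8*c^2 + 32*c + y*(-40*c - 160)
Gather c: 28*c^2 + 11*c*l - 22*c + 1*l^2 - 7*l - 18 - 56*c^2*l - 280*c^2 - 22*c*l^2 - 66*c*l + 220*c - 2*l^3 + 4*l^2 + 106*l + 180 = c^2*(-56*l - 252) + c*(-22*l^2 - 55*l + 198) - 2*l^3 + 5*l^2 + 99*l + 162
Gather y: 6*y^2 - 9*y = 6*y^2 - 9*y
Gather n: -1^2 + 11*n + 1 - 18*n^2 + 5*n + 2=-18*n^2 + 16*n + 2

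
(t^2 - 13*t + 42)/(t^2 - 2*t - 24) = (t - 7)/(t + 4)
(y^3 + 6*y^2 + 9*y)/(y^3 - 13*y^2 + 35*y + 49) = y*(y^2 + 6*y + 9)/(y^3 - 13*y^2 + 35*y + 49)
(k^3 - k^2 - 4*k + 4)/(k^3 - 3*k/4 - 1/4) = 4*(k^2 - 4)/(4*k^2 + 4*k + 1)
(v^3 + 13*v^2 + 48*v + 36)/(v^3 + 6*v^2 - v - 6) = (v + 6)/(v - 1)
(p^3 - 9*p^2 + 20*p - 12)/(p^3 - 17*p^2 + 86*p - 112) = (p^2 - 7*p + 6)/(p^2 - 15*p + 56)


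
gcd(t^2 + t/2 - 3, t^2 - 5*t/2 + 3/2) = t - 3/2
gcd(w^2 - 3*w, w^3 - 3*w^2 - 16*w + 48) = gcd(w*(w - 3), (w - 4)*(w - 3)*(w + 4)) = w - 3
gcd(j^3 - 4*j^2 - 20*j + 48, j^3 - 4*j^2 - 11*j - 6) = j - 6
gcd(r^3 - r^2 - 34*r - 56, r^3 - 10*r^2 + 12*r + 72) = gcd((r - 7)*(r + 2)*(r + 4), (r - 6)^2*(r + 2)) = r + 2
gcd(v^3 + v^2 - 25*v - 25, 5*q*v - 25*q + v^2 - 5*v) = v - 5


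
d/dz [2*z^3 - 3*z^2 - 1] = 6*z*(z - 1)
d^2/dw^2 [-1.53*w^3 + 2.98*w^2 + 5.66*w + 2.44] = 5.96 - 9.18*w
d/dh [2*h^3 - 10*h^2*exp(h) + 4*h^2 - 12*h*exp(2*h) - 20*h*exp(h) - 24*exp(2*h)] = -10*h^2*exp(h) + 6*h^2 - 24*h*exp(2*h) - 40*h*exp(h) + 8*h - 60*exp(2*h) - 20*exp(h)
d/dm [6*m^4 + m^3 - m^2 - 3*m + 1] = 24*m^3 + 3*m^2 - 2*m - 3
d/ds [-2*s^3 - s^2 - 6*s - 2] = -6*s^2 - 2*s - 6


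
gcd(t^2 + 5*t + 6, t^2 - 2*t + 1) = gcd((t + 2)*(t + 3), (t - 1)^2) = 1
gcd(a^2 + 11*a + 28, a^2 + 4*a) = a + 4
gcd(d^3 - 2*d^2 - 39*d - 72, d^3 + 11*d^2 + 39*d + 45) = d^2 + 6*d + 9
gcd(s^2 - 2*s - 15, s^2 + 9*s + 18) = s + 3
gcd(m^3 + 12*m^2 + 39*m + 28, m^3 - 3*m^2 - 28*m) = m + 4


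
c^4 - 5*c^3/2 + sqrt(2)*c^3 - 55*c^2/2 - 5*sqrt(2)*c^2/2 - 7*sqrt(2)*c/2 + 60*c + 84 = (c - 7/2)*(c + 1)*(c - 3*sqrt(2))*(c + 4*sqrt(2))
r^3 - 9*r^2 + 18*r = r*(r - 6)*(r - 3)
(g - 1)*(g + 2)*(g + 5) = g^3 + 6*g^2 + 3*g - 10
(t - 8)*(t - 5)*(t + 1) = t^3 - 12*t^2 + 27*t + 40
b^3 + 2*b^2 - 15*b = b*(b - 3)*(b + 5)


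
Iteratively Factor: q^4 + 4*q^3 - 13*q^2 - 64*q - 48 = (q + 1)*(q^3 + 3*q^2 - 16*q - 48) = (q + 1)*(q + 3)*(q^2 - 16) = (q - 4)*(q + 1)*(q + 3)*(q + 4)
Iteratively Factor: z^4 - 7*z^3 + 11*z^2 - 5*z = (z - 5)*(z^3 - 2*z^2 + z) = (z - 5)*(z - 1)*(z^2 - z) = (z - 5)*(z - 1)^2*(z)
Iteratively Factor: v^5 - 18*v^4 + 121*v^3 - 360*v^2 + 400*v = (v - 5)*(v^4 - 13*v^3 + 56*v^2 - 80*v) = v*(v - 5)*(v^3 - 13*v^2 + 56*v - 80) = v*(v - 5)*(v - 4)*(v^2 - 9*v + 20) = v*(v - 5)*(v - 4)^2*(v - 5)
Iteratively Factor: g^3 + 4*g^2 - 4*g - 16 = (g - 2)*(g^2 + 6*g + 8) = (g - 2)*(g + 4)*(g + 2)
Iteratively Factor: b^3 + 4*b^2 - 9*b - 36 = (b + 4)*(b^2 - 9) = (b + 3)*(b + 4)*(b - 3)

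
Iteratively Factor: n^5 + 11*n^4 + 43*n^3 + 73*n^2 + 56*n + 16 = (n + 1)*(n^4 + 10*n^3 + 33*n^2 + 40*n + 16) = (n + 1)*(n + 4)*(n^3 + 6*n^2 + 9*n + 4) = (n + 1)^2*(n + 4)*(n^2 + 5*n + 4) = (n + 1)^3*(n + 4)*(n + 4)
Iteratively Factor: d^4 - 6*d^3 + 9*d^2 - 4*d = (d - 4)*(d^3 - 2*d^2 + d) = (d - 4)*(d - 1)*(d^2 - d) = (d - 4)*(d - 1)^2*(d)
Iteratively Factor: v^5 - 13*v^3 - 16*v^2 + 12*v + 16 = (v - 4)*(v^4 + 4*v^3 + 3*v^2 - 4*v - 4) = (v - 4)*(v + 2)*(v^3 + 2*v^2 - v - 2) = (v - 4)*(v + 2)^2*(v^2 - 1) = (v - 4)*(v + 1)*(v + 2)^2*(v - 1)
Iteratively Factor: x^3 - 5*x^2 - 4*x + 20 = (x - 5)*(x^2 - 4) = (x - 5)*(x + 2)*(x - 2)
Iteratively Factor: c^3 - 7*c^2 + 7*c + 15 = (c - 5)*(c^2 - 2*c - 3) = (c - 5)*(c + 1)*(c - 3)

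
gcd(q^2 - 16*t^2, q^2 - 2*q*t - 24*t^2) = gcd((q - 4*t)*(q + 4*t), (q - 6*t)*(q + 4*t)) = q + 4*t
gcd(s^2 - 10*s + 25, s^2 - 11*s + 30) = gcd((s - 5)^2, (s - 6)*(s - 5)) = s - 5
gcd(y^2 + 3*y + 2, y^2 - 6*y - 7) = y + 1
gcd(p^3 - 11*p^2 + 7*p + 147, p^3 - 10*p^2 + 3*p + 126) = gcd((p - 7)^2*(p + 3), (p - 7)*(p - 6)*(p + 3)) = p^2 - 4*p - 21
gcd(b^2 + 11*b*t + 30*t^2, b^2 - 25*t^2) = b + 5*t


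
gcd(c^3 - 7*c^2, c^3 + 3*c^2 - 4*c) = c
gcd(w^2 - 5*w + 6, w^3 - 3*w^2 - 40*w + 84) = w - 2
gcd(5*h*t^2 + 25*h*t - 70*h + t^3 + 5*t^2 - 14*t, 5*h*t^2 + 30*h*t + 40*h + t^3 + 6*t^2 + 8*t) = 5*h + t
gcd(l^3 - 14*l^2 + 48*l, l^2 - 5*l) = l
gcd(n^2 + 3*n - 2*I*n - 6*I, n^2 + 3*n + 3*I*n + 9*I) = n + 3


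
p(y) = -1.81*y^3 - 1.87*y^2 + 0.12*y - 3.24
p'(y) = -5.43*y^2 - 3.74*y + 0.12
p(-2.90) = 24.83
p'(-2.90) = -34.70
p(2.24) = -32.70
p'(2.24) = -35.50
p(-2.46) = 12.09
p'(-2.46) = -23.54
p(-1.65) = -0.40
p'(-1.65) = -8.49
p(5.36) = -335.04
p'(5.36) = -175.93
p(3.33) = -90.41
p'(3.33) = -72.55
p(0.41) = -3.63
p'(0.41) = -2.33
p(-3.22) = 37.41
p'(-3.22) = -44.14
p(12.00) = -3398.76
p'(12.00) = -826.68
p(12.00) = -3398.76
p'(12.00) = -826.68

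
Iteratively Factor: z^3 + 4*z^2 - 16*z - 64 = (z + 4)*(z^2 - 16) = (z - 4)*(z + 4)*(z + 4)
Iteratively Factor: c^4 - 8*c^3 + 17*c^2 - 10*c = (c - 2)*(c^3 - 6*c^2 + 5*c) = (c - 2)*(c - 1)*(c^2 - 5*c) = (c - 5)*(c - 2)*(c - 1)*(c)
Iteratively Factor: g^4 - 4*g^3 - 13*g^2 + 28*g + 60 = (g + 2)*(g^3 - 6*g^2 - g + 30) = (g - 3)*(g + 2)*(g^2 - 3*g - 10) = (g - 5)*(g - 3)*(g + 2)*(g + 2)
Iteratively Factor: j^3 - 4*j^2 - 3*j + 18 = (j - 3)*(j^2 - j - 6) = (j - 3)*(j + 2)*(j - 3)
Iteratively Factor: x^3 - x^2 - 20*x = (x + 4)*(x^2 - 5*x) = (x - 5)*(x + 4)*(x)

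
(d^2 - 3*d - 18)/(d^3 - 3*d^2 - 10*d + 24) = (d - 6)/(d^2 - 6*d + 8)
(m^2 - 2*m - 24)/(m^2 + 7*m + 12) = (m - 6)/(m + 3)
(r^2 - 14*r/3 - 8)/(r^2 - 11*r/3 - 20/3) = (r - 6)/(r - 5)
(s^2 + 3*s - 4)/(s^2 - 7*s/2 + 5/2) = 2*(s + 4)/(2*s - 5)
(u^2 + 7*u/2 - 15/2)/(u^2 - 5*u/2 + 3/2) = (u + 5)/(u - 1)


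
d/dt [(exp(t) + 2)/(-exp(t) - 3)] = -exp(t)/(exp(t) + 3)^2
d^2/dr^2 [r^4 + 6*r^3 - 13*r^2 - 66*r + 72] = 12*r^2 + 36*r - 26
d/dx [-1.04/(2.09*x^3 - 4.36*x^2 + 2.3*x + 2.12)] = (6.5208*x^2 - 9.0688*x + 2.392)/(2.09*x^3 - 4.36*x^2 + 2.3*x + 2.12)^2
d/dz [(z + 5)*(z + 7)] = 2*z + 12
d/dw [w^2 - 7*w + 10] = 2*w - 7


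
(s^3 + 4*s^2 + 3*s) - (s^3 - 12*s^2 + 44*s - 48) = 16*s^2 - 41*s + 48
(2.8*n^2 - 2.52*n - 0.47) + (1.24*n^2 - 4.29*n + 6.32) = 4.04*n^2 - 6.81*n + 5.85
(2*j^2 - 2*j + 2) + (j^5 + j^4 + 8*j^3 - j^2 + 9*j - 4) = j^5 + j^4 + 8*j^3 + j^2 + 7*j - 2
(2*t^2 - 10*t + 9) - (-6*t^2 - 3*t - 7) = 8*t^2 - 7*t + 16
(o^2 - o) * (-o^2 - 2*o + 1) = -o^4 - o^3 + 3*o^2 - o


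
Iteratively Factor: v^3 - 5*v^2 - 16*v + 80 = (v - 5)*(v^2 - 16) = (v - 5)*(v + 4)*(v - 4)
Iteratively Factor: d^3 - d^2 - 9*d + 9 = (d - 1)*(d^2 - 9) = (d - 3)*(d - 1)*(d + 3)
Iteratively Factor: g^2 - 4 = (g + 2)*(g - 2)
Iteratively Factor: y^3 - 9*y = (y)*(y^2 - 9) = y*(y + 3)*(y - 3)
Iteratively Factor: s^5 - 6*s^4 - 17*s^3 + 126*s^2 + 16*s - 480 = (s - 3)*(s^4 - 3*s^3 - 26*s^2 + 48*s + 160) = (s - 3)*(s + 2)*(s^3 - 5*s^2 - 16*s + 80) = (s - 3)*(s + 2)*(s + 4)*(s^2 - 9*s + 20) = (s - 5)*(s - 3)*(s + 2)*(s + 4)*(s - 4)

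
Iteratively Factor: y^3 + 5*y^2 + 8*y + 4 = (y + 2)*(y^2 + 3*y + 2) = (y + 2)^2*(y + 1)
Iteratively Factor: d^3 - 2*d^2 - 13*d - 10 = (d + 2)*(d^2 - 4*d - 5) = (d - 5)*(d + 2)*(d + 1)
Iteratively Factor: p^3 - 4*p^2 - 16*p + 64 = (p - 4)*(p^2 - 16) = (p - 4)^2*(p + 4)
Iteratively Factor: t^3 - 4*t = (t)*(t^2 - 4) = t*(t + 2)*(t - 2)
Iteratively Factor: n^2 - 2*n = (n - 2)*(n)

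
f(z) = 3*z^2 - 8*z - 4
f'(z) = 6*z - 8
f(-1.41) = 13.24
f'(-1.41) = -16.46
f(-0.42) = -0.11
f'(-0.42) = -10.52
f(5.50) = 42.75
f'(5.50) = 25.00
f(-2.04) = 24.80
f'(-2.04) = -20.24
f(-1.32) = 11.79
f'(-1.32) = -15.92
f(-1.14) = 9.02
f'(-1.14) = -14.84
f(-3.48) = 60.17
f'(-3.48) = -28.88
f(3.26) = 1.80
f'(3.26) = 11.56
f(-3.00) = 47.00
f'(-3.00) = -26.00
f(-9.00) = 311.00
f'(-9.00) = -62.00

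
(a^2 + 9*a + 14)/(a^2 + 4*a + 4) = (a + 7)/(a + 2)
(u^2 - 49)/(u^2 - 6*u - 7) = (u + 7)/(u + 1)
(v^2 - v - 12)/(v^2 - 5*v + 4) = (v + 3)/(v - 1)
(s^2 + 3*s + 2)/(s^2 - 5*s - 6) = (s + 2)/(s - 6)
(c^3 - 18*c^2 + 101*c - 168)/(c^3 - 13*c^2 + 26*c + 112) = (c - 3)/(c + 2)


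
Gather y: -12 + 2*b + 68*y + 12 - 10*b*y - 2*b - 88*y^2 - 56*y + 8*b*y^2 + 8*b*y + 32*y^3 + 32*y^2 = 32*y^3 + y^2*(8*b - 56) + y*(12 - 2*b)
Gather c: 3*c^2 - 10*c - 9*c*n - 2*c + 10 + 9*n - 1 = 3*c^2 + c*(-9*n - 12) + 9*n + 9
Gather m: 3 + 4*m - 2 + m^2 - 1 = m^2 + 4*m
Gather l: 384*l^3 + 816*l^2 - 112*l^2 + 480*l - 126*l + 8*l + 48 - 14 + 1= 384*l^3 + 704*l^2 + 362*l + 35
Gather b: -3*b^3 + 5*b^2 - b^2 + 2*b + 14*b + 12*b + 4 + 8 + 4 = -3*b^3 + 4*b^2 + 28*b + 16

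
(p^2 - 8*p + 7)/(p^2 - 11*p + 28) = (p - 1)/(p - 4)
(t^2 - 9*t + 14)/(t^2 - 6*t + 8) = (t - 7)/(t - 4)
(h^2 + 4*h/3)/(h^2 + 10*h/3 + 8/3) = h/(h + 2)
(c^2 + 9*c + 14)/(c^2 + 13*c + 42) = (c + 2)/(c + 6)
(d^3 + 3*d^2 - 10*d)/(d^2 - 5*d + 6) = d*(d + 5)/(d - 3)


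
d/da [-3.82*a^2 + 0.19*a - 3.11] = 0.19 - 7.64*a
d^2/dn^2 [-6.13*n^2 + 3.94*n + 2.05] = -12.2600000000000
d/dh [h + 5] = 1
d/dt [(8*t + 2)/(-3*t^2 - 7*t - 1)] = 6*(4*t^2 + 2*t + 1)/(9*t^4 + 42*t^3 + 55*t^2 + 14*t + 1)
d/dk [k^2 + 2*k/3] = 2*k + 2/3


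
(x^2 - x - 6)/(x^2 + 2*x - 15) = (x + 2)/(x + 5)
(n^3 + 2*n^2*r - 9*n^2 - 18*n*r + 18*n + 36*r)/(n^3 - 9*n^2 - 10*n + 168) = (n^2 + 2*n*r - 3*n - 6*r)/(n^2 - 3*n - 28)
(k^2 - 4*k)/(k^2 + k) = (k - 4)/(k + 1)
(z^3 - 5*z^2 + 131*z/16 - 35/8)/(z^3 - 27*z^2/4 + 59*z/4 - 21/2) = (z - 5/4)/(z - 3)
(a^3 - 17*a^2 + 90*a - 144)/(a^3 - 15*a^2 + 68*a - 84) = (a^2 - 11*a + 24)/(a^2 - 9*a + 14)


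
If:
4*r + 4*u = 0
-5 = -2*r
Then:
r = 5/2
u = -5/2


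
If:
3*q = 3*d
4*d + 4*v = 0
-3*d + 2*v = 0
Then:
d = 0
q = 0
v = 0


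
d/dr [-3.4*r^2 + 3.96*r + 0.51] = 3.96 - 6.8*r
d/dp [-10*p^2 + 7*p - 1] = 7 - 20*p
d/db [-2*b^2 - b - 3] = -4*b - 1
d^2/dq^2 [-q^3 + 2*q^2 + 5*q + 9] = 4 - 6*q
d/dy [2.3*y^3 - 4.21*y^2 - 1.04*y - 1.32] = 6.9*y^2 - 8.42*y - 1.04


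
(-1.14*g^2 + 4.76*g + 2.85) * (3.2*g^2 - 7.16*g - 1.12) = -3.648*g^4 + 23.3944*g^3 - 23.6848*g^2 - 25.7372*g - 3.192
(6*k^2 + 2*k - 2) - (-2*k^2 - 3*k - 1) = 8*k^2 + 5*k - 1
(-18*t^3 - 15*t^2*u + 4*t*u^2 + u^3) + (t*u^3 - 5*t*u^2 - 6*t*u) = -18*t^3 - 15*t^2*u + t*u^3 - t*u^2 - 6*t*u + u^3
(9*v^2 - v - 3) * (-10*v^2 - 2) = -90*v^4 + 10*v^3 + 12*v^2 + 2*v + 6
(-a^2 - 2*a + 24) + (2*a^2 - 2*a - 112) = a^2 - 4*a - 88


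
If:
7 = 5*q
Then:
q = 7/5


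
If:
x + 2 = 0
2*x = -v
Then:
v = 4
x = -2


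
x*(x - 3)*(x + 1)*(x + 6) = x^4 + 4*x^3 - 15*x^2 - 18*x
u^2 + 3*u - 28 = (u - 4)*(u + 7)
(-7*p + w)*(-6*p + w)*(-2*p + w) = -84*p^3 + 68*p^2*w - 15*p*w^2 + w^3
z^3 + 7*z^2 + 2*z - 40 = (z - 2)*(z + 4)*(z + 5)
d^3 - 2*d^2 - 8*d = d*(d - 4)*(d + 2)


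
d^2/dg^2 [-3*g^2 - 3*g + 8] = -6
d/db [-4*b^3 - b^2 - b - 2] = -12*b^2 - 2*b - 1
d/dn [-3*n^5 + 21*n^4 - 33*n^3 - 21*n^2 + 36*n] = -15*n^4 + 84*n^3 - 99*n^2 - 42*n + 36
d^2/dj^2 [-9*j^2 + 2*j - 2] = -18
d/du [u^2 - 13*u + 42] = 2*u - 13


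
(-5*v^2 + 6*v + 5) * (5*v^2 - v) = -25*v^4 + 35*v^3 + 19*v^2 - 5*v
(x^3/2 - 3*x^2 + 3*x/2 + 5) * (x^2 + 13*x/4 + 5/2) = x^5/2 - 11*x^4/8 - 7*x^3 + 19*x^2/8 + 20*x + 25/2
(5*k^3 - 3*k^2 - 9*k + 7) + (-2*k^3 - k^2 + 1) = 3*k^3 - 4*k^2 - 9*k + 8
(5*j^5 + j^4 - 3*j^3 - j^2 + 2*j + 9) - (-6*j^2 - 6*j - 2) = 5*j^5 + j^4 - 3*j^3 + 5*j^2 + 8*j + 11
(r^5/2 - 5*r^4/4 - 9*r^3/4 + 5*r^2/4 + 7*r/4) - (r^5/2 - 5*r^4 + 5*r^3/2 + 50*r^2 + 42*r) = 15*r^4/4 - 19*r^3/4 - 195*r^2/4 - 161*r/4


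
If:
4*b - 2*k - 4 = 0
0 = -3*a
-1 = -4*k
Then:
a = 0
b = 9/8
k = 1/4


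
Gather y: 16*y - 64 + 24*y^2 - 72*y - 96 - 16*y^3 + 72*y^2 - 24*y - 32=-16*y^3 + 96*y^2 - 80*y - 192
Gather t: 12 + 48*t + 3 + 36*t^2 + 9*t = 36*t^2 + 57*t + 15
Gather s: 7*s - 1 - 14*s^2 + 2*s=-14*s^2 + 9*s - 1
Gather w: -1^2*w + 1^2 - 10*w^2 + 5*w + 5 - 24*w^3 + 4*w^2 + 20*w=-24*w^3 - 6*w^2 + 24*w + 6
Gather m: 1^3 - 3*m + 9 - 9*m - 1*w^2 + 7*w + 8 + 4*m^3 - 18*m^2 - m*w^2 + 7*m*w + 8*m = 4*m^3 - 18*m^2 + m*(-w^2 + 7*w - 4) - w^2 + 7*w + 18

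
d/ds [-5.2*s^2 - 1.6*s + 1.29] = -10.4*s - 1.6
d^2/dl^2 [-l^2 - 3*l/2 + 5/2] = -2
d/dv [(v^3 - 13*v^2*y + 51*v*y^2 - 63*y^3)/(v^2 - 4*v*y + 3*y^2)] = (v^2 - 2*v*y - 11*y^2)/(v^2 - 2*v*y + y^2)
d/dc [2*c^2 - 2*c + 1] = 4*c - 2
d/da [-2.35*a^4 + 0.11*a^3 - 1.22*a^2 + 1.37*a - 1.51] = -9.4*a^3 + 0.33*a^2 - 2.44*a + 1.37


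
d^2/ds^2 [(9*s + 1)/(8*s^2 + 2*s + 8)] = ((8*s + 1)^2*(9*s + 1) - (108*s + 13)*(4*s^2 + s + 4))/(4*s^2 + s + 4)^3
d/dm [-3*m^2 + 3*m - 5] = 3 - 6*m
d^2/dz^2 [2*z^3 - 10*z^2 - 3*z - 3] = 12*z - 20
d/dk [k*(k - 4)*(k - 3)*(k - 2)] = 4*k^3 - 27*k^2 + 52*k - 24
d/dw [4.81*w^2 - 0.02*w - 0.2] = 9.62*w - 0.02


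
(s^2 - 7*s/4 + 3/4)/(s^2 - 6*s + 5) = (s - 3/4)/(s - 5)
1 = 1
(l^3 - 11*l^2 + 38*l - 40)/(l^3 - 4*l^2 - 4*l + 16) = (l - 5)/(l + 2)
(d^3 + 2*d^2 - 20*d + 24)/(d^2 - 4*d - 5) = (-d^3 - 2*d^2 + 20*d - 24)/(-d^2 + 4*d + 5)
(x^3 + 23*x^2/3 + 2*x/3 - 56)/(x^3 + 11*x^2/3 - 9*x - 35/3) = (x^2 + 10*x + 24)/(x^2 + 6*x + 5)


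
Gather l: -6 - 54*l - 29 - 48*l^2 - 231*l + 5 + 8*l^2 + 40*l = -40*l^2 - 245*l - 30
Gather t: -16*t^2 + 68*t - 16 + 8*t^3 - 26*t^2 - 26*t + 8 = 8*t^3 - 42*t^2 + 42*t - 8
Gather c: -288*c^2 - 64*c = -288*c^2 - 64*c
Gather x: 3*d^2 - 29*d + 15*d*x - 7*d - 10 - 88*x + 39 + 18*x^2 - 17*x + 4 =3*d^2 - 36*d + 18*x^2 + x*(15*d - 105) + 33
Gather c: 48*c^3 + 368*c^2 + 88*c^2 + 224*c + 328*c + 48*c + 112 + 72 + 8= 48*c^3 + 456*c^2 + 600*c + 192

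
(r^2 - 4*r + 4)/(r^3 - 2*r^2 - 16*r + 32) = (r - 2)/(r^2 - 16)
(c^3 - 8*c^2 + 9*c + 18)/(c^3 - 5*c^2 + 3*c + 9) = (c - 6)/(c - 3)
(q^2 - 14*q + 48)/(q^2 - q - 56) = (q - 6)/(q + 7)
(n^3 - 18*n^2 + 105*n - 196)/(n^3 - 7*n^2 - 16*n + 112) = (n - 7)/(n + 4)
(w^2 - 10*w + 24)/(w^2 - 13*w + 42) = (w - 4)/(w - 7)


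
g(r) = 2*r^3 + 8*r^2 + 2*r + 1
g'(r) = 6*r^2 + 16*r + 2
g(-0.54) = 1.94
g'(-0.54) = -4.89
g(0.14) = 1.44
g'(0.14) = 4.36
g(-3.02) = 12.84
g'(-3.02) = 8.40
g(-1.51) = 9.33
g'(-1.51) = -8.48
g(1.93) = 49.04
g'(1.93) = 55.23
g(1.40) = 24.97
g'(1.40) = 36.16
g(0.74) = 7.67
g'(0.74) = 17.13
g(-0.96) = 4.68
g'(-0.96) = -7.83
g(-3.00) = 13.00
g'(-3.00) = 8.00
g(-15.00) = -4979.00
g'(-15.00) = 1112.00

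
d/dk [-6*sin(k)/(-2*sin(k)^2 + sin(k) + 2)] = 6*(cos(2*k) - 3)*cos(k)/(sin(k) + cos(2*k) + 1)^2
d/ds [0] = 0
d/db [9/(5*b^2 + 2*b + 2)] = 18*(-5*b - 1)/(5*b^2 + 2*b + 2)^2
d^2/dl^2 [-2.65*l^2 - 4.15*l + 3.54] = -5.30000000000000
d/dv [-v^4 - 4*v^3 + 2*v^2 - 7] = 4*v*(-v^2 - 3*v + 1)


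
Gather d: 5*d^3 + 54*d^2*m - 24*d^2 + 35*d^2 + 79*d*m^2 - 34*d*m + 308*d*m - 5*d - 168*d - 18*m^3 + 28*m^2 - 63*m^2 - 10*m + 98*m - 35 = 5*d^3 + d^2*(54*m + 11) + d*(79*m^2 + 274*m - 173) - 18*m^3 - 35*m^2 + 88*m - 35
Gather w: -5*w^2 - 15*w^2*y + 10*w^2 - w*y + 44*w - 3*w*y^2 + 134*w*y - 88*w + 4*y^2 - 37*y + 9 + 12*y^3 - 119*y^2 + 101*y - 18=w^2*(5 - 15*y) + w*(-3*y^2 + 133*y - 44) + 12*y^3 - 115*y^2 + 64*y - 9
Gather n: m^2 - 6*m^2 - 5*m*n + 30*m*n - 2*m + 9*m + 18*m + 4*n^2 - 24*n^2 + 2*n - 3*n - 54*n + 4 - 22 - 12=-5*m^2 + 25*m - 20*n^2 + n*(25*m - 55) - 30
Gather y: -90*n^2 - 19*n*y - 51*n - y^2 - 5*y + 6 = -90*n^2 - 51*n - y^2 + y*(-19*n - 5) + 6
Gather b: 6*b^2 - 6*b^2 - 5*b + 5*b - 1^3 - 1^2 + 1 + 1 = 0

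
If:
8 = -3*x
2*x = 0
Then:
No Solution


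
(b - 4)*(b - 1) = b^2 - 5*b + 4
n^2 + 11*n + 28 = (n + 4)*(n + 7)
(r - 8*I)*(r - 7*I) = r^2 - 15*I*r - 56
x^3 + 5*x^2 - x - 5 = (x - 1)*(x + 1)*(x + 5)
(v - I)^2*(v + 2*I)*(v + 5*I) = v^4 + 5*I*v^3 + 3*v^2 + 13*I*v + 10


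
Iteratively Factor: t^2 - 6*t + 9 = (t - 3)*(t - 3)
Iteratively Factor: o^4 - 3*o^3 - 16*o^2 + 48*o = (o)*(o^3 - 3*o^2 - 16*o + 48) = o*(o + 4)*(o^2 - 7*o + 12) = o*(o - 3)*(o + 4)*(o - 4)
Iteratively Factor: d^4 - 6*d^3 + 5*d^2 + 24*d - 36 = (d + 2)*(d^3 - 8*d^2 + 21*d - 18) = (d - 3)*(d + 2)*(d^2 - 5*d + 6) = (d - 3)*(d - 2)*(d + 2)*(d - 3)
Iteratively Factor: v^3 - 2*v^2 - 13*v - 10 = (v + 1)*(v^2 - 3*v - 10) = (v - 5)*(v + 1)*(v + 2)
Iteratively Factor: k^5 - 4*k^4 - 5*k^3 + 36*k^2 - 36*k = (k - 2)*(k^4 - 2*k^3 - 9*k^2 + 18*k) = k*(k - 2)*(k^3 - 2*k^2 - 9*k + 18) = k*(k - 3)*(k - 2)*(k^2 + k - 6) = k*(k - 3)*(k - 2)^2*(k + 3)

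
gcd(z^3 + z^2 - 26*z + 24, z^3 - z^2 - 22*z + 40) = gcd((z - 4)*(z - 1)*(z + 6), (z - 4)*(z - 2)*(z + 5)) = z - 4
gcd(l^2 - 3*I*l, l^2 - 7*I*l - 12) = l - 3*I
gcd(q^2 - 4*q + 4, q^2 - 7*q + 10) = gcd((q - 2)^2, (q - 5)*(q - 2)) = q - 2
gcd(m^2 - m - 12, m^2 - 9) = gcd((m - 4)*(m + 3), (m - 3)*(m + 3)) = m + 3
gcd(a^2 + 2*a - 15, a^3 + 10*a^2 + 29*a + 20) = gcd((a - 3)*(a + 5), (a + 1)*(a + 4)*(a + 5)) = a + 5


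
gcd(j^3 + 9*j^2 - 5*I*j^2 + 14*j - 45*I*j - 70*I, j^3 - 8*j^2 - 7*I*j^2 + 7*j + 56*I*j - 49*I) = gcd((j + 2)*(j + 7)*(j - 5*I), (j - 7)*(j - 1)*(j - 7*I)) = 1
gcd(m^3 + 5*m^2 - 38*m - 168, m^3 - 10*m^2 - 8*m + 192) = m^2 - 2*m - 24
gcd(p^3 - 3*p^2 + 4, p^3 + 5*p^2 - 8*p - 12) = p^2 - p - 2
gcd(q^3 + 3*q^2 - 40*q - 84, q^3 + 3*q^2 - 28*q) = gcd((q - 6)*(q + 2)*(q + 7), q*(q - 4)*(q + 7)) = q + 7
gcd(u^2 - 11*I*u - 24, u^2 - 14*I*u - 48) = u - 8*I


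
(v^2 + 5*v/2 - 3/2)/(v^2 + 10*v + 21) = (v - 1/2)/(v + 7)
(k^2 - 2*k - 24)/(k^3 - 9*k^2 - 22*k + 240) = (k + 4)/(k^2 - 3*k - 40)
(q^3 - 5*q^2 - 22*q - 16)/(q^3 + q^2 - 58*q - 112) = (q + 1)/(q + 7)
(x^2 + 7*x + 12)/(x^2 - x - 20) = (x + 3)/(x - 5)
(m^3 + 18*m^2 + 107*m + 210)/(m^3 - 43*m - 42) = (m^2 + 12*m + 35)/(m^2 - 6*m - 7)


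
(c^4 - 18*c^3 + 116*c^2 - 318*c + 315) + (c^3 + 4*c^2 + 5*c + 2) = c^4 - 17*c^3 + 120*c^2 - 313*c + 317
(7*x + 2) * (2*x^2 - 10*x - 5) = 14*x^3 - 66*x^2 - 55*x - 10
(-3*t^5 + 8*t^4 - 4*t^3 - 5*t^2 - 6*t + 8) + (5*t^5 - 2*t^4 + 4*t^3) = 2*t^5 + 6*t^4 - 5*t^2 - 6*t + 8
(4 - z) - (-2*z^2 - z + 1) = 2*z^2 + 3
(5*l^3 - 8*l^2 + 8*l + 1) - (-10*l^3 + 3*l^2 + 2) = 15*l^3 - 11*l^2 + 8*l - 1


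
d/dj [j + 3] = 1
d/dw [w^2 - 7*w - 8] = 2*w - 7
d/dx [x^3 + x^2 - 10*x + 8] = 3*x^2 + 2*x - 10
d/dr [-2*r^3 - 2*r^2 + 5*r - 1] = -6*r^2 - 4*r + 5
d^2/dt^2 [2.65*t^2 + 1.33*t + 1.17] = 5.30000000000000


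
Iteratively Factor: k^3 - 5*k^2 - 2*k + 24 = (k - 3)*(k^2 - 2*k - 8) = (k - 4)*(k - 3)*(k + 2)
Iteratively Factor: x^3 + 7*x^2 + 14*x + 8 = (x + 2)*(x^2 + 5*x + 4) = (x + 2)*(x + 4)*(x + 1)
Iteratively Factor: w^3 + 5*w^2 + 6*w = (w + 3)*(w^2 + 2*w) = (w + 2)*(w + 3)*(w)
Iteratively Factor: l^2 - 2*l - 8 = (l + 2)*(l - 4)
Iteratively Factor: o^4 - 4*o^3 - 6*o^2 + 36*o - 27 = (o - 1)*(o^3 - 3*o^2 - 9*o + 27) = (o - 3)*(o - 1)*(o^2 - 9) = (o - 3)^2*(o - 1)*(o + 3)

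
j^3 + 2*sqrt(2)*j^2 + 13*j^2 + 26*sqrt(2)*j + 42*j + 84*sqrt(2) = (j + 6)*(j + 7)*(j + 2*sqrt(2))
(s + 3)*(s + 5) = s^2 + 8*s + 15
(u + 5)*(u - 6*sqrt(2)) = u^2 - 6*sqrt(2)*u + 5*u - 30*sqrt(2)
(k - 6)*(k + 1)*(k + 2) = k^3 - 3*k^2 - 16*k - 12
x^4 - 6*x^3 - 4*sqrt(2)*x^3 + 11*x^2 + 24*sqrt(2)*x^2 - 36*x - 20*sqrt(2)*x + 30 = (x - 5)*(x - 1)*(x - 3*sqrt(2))*(x - sqrt(2))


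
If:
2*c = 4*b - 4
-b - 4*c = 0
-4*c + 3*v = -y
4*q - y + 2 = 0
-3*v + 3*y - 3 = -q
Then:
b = 8/9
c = -2/9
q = -53/153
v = -230/459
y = 94/153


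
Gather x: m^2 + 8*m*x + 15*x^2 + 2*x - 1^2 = m^2 + 15*x^2 + x*(8*m + 2) - 1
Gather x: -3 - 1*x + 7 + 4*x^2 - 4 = 4*x^2 - x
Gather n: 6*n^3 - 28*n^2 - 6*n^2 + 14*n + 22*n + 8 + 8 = 6*n^3 - 34*n^2 + 36*n + 16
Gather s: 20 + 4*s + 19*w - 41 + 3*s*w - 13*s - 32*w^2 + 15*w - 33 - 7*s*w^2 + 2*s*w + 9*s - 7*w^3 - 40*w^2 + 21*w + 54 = s*(-7*w^2 + 5*w) - 7*w^3 - 72*w^2 + 55*w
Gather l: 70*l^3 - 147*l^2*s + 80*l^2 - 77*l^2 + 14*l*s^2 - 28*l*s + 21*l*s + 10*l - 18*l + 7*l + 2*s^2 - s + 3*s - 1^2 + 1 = 70*l^3 + l^2*(3 - 147*s) + l*(14*s^2 - 7*s - 1) + 2*s^2 + 2*s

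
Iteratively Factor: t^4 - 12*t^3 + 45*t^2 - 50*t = (t - 5)*(t^3 - 7*t^2 + 10*t) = (t - 5)*(t - 2)*(t^2 - 5*t) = (t - 5)^2*(t - 2)*(t)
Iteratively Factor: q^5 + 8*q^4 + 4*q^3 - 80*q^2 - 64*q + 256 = (q - 2)*(q^4 + 10*q^3 + 24*q^2 - 32*q - 128) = (q - 2)*(q + 4)*(q^3 + 6*q^2 - 32) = (q - 2)*(q + 4)^2*(q^2 + 2*q - 8) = (q - 2)*(q + 4)^3*(q - 2)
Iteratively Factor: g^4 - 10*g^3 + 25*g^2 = (g - 5)*(g^3 - 5*g^2) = (g - 5)^2*(g^2) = g*(g - 5)^2*(g)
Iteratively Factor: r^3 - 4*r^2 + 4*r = (r - 2)*(r^2 - 2*r) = r*(r - 2)*(r - 2)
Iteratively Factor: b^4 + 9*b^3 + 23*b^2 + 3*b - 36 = (b - 1)*(b^3 + 10*b^2 + 33*b + 36) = (b - 1)*(b + 3)*(b^2 + 7*b + 12) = (b - 1)*(b + 3)*(b + 4)*(b + 3)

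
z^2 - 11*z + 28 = (z - 7)*(z - 4)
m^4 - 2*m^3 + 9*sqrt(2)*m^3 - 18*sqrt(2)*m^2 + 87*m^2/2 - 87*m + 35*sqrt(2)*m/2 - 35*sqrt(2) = (m - 2)*(m + sqrt(2)/2)*(m + 7*sqrt(2)/2)*(m + 5*sqrt(2))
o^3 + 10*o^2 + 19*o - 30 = (o - 1)*(o + 5)*(o + 6)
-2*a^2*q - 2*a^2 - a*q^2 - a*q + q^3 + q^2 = (-2*a + q)*(a + q)*(q + 1)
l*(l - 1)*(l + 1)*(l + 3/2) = l^4 + 3*l^3/2 - l^2 - 3*l/2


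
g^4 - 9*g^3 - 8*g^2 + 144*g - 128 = (g - 8)*(g - 4)*(g - 1)*(g + 4)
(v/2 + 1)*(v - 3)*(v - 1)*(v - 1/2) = v^4/2 - 5*v^3/4 - 2*v^2 + 17*v/4 - 3/2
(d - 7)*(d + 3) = d^2 - 4*d - 21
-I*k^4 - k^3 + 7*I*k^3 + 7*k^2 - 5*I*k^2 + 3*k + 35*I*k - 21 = (k - 7)*(k - 3*I)*(k + I)*(-I*k + 1)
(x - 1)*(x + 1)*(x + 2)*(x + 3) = x^4 + 5*x^3 + 5*x^2 - 5*x - 6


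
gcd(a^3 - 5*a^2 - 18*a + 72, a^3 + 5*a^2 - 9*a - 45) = a - 3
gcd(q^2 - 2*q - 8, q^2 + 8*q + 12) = q + 2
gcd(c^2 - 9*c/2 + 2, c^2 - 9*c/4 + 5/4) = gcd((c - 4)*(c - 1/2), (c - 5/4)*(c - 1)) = 1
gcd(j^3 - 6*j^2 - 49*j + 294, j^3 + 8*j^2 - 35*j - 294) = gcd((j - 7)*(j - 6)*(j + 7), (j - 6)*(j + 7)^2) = j^2 + j - 42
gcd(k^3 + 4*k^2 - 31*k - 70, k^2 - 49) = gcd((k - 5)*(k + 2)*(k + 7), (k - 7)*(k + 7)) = k + 7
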